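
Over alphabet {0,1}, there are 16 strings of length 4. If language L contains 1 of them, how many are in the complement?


Alphabet: {0,1}
String length: 4
Total strings of length 4 = 2^4 = 16
Strings in L = 1
Complement = total - |L|
= 16 - 1
= 15

15


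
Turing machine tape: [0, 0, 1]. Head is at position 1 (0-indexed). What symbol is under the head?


Tape: [0, 0, 1]
Positions: 0 1 2
Values:    0 0 1
Head at position 1
tape[1] = 0

0


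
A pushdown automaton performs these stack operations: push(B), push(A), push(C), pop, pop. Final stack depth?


Tracing stack operations:
  push(B) -> stack = [B], depth=1
  push(A) -> stack = [B,A], depth=2
  push(C) -> stack = [B,A,C], depth=3
  pop -> removed C, stack = [B,A], depth=2
  pop -> removed A, stack = [B], depth=1
Final depth = 1

1


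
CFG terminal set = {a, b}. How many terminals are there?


Terminal symbols: a, b
Counting each: a (#1), b (#2)
Total = 2

2


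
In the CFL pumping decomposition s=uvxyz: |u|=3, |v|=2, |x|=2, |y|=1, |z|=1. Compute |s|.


|s| = |u| + |v| + |x| + |y| + |z|
= 3 + 2 + 2 + 1 + 1
= 5 + 2 + 2
= 7 + 2
= 9

9


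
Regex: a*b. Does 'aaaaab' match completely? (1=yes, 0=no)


Pattern: a*b
String: 'aaaaab'
Pattern requires: zero or more 'a's followed by exactly one 'b'
Found 5 leading 'a's
Remaining: 'b'
Remaining is exactly 'b' -> match
Result: 1

1


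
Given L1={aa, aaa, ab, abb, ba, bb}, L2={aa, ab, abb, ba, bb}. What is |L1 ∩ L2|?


L1 = {aa, aaa, ab, abb, ba, bb}
L2 = {aa, ab, abb, ba, bb}
Checking each string in L1 against L2:
  'aa': in L2? Yes
  'aaa': in L2? No
  'ab': in L2? Yes
  'abb': in L2? Yes
  'ba': in L2? Yes
  'bb': in L2? Yes
Intersection = {aa, ab, abb, ba, bb}
|L1 ∩ L2| = 5

5


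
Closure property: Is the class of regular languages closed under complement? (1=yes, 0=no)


Regular languages are closed under all standard operations:
- Union: Yes (product construction)
- Intersection: Yes (product construction)
- Complement: Yes (swap accept/reject)
- Concatenation: Yes (NFA construction)
Operation: complement -> Closed

1


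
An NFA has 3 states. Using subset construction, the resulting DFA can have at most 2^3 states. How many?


NFA has 3 states
Subset construction: each DFA state = subset of NFA states
Maximum subsets = 2^3
2^3 = 8

8


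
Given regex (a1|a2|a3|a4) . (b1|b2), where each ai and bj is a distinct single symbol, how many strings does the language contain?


First group: 4 alternatives
Second group: 2 alternatives
Concatenation: each choice from group 1 pairs with each from group 2
Total = 4 x 2 = 8

8


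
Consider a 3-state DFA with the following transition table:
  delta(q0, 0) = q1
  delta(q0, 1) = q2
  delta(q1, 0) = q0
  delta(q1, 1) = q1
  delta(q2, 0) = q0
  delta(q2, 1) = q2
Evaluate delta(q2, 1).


Looking up transition function:
delta(q2, 1) in the table
Row: q2, Column: 1
Result: q2

q2


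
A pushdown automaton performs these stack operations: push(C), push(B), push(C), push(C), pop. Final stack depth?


Tracing stack operations:
  push(C) -> stack = [C], depth=1
  push(B) -> stack = [C,B], depth=2
  push(C) -> stack = [C,B,C], depth=3
  push(C) -> stack = [C,B,C,C], depth=4
  pop -> removed C, stack = [C,B,C], depth=3
Final depth = 3

3


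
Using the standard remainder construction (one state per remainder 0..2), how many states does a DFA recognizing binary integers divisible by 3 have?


Divisibility by 3 is tracked via the remainder mod 3: 0, 1, ..., 2
The construction assigns one state to each remainder
Number of remainders = 3

3


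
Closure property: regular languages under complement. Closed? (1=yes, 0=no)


Regular languages are closed under:
- Union (DFA product construction)
- Intersection (DFA product construction)
- Complement (swap accept/reject states)
- Concatenation (NFA construction)
- Kleene star (NFA construction)
complement is in this list
Therefore: closed

1


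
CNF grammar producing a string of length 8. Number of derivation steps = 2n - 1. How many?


Chomsky Normal Form derivation:
String length n = 8
Each step either:
  - Splits a nonterminal into two (n-1 such steps)
  - Converts a nonterminal to terminal (n such steps)
Total = (n-1) + n = 2n - 1
= 2(8) - 1
= 16 - 1
= 15

15


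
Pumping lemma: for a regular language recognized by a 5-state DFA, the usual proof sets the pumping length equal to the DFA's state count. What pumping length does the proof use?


Pumping lemma for regular languages (standard proof):
Take p = |Q|, the number of DFA states.
Any string of length >= |Q| passes through |Q|+1 states while reading its first |Q| symbols,
so by pigeonhole some state repeats, giving the loop that can be pumped.
Here |Q| = 5
Therefore the proof uses p = 5

5


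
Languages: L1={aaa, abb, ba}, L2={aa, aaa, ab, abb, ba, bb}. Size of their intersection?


L1 = {aaa, abb, ba}
L2 = {aa, aaa, ab, abb, ba, bb}
Checking each string in L1 against L2:
  'aaa': in L2? Yes
  'abb': in L2? Yes
  'ba': in L2? Yes
Intersection = {aaa, abb, ba}
|L1 ∩ L2| = 3

3


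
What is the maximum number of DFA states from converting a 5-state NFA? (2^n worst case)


NFA has 5 states
Subset construction: each DFA state = subset of NFA states
Maximum subsets = 2^5
2^5 = 32

32


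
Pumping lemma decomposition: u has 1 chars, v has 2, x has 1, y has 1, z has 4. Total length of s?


|s| = |u| + |v| + |x| + |y| + |z|
= 1 + 2 + 1 + 1 + 4
= 3 + 1 + 5
= 4 + 5
= 9

9


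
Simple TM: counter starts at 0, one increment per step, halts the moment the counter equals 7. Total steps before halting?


Counter starts at 0. Counting sequence:
  Step 1: counter = 1
  Step 2: counter = 2
  Step 3: counter = 3
  Step 4: counter = 4
  Step 5: counter = 5
  Step 6: counter = 6
  Step 7: counter = 7
Counter reached 7 -> halt
Total steps = 7

7


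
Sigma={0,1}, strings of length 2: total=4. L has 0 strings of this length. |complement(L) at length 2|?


Alphabet: {0,1}
String length: 2
Total strings of length 2 = 2^2 = 4
Strings in L = 0
Complement = total - |L|
= 4 - 0
= 4

4


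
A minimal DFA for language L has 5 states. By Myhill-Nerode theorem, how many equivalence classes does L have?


Myhill-Nerode theorem:
Number of equivalence classes = number of states in minimal DFA
Minimal DFA states = 5
Therefore equivalence classes = 5

5


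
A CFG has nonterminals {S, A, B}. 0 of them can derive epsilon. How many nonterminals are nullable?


Nonterminals: {S, A, B}
A nonterminal is nullable if it can derive epsilon
Counting nullable nonterminals: 0
Total nullable = 0

0


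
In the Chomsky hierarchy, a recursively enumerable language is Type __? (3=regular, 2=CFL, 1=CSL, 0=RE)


Chomsky hierarchy levels:
  Type 3: Regular (DFA/NFA/regex)
  Type 2: Context-free (PDA)
  Type 1: Context-sensitive
  Type 0: Recursively enumerable (TM)
'recursively enumerable' corresponds to Type 0

0


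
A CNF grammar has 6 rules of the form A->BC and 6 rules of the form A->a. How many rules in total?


CNF allows two rule forms:
  A -> BC (binary): 6 rules
  A -> a (terminal): 6 rules
Total = 6 + 6 = 12

12


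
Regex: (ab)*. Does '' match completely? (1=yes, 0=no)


Pattern: (ab)*
String: ''
Pattern requires: zero or more repetitions of 'ab'
Pairs: []
All pairs are 'ab'? Yes
Result: 1

1


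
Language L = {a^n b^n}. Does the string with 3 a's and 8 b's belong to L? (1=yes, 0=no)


Language requires equal numbers of a's and b's
PDA pushes for each 'a', pops for each 'b'
Number of a's = 3
Number of b's = 8
3 != 8 -> Reject

0


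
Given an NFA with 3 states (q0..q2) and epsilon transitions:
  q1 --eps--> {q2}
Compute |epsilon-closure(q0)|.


Starting from q0
Initialize closure = {q0}
q0 has no outgoing epsilon transitions -> nothing to add
Final closure: {q0}
Size = 1

1


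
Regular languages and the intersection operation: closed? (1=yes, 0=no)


Regular languages are closed under all standard operations:
- Union: Yes (product construction)
- Intersection: Yes (product construction)
- Complement: Yes (swap accept/reject)
- Concatenation: Yes (NFA construction)
Operation: intersection -> Closed

1


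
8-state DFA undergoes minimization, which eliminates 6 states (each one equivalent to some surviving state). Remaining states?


Original DFA: 8 states
Redundant states removed: 6
Minimized states = original - removed
= 8 - 6
= 2

2


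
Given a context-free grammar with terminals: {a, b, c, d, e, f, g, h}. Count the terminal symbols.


Terminal symbols: a, b, c, d, e, f, g, h
Counting each: a (#1), b (#2), c (#3), d (#4), e (#5), f (#6), g (#7), h (#8)
Total = 8

8


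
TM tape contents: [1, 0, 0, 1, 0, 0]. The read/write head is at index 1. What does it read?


Tape: [1, 0, 0, 1, 0, 0]
Positions: 0 1 2 3 4 5
Values:    1 0 0 1 0 0
Head at position 1
tape[1] = 0

0


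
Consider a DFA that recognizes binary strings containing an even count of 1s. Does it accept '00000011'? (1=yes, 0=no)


DFA has 2 states: q_even (start, accept=yes) and q_odd
Processing string '00000011' character by character:
  Position 0: read '0', 1-count=0 -> q_even (no change)
  Position 1: read '0', 1-count=0 -> q_even (no change)
  Position 2: read '0', 1-count=0 -> q_even (no change)
  Position 3: read '0', 1-count=0 -> q_even (no change)
  Position 4: read '0', 1-count=0 -> q_even (no change)
  Position 5: read '0', 1-count=0 -> q_even (no change)
  Position 6: read '1', 1-count=1 -> q_odd
  Position 7: read '1', 1-count=2 -> q_even
Final state: q_even, total 1s = 2 (even); the DFA requires an even count -> accept

1


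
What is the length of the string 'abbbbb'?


String: 'abbbbb'
Counting characters:
  'a' appears 1 time(s)
  'b' appears 5 time(s)
Total length = 1 + 5 = 6

6


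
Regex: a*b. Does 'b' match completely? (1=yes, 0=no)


Pattern: a*b
String: 'b'
Pattern requires: zero or more 'a's followed by exactly one 'b'
Found 0 leading 'a's
Remaining: 'b'
Remaining is exactly 'b' -> match
Result: 1

1


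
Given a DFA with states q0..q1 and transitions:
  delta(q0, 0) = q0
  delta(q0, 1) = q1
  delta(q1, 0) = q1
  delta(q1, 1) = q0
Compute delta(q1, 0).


Looking up transition function:
delta(q1, 0) in the table
Row: q1, Column: 0
Result: q1

q1


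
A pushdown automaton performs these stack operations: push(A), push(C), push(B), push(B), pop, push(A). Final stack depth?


Tracing stack operations:
  push(A) -> stack = [A], depth=1
  push(C) -> stack = [A,C], depth=2
  push(B) -> stack = [A,C,B], depth=3
  push(B) -> stack = [A,C,B,B], depth=4
  pop -> removed B, stack = [A,C,B], depth=3
  push(A) -> stack = [A,C,B,A], depth=4
Final depth = 4

4


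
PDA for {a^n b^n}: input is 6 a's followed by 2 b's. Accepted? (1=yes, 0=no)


Language requires equal numbers of a's and b's
PDA pushes for each 'a', pops for each 'b'
Number of a's = 6
Number of b's = 2
6 != 2 -> Reject

0


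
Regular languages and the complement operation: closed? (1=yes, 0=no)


Regular languages are closed under all standard operations:
- Union: Yes (product construction)
- Intersection: Yes (product construction)
- Complement: Yes (swap accept/reject)
- Concatenation: Yes (NFA construction)
Operation: complement -> Closed

1


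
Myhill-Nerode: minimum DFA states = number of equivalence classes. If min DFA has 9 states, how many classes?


Myhill-Nerode theorem:
Number of equivalence classes = number of states in minimal DFA
Minimal DFA states = 9
Therefore equivalence classes = 9

9


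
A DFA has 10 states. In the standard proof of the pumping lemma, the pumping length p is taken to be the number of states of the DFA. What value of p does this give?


Pumping lemma for regular languages (standard proof):
Take p = |Q|, the number of DFA states.
Any string of length >= |Q| passes through |Q|+1 states while reading its first |Q| symbols,
so by pigeonhole some state repeats, giving the loop that can be pumped.
Here |Q| = 10
Therefore the proof uses p = 10

10


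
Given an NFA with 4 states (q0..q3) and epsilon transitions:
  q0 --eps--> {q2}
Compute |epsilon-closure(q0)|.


Starting from q0
Initialize closure = {q0}
Follow epsilon from q0 -> add q2
Final closure: {q0, q2}
Size = 2

2


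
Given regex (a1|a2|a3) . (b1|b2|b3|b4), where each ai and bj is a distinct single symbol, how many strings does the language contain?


First group: 3 alternatives
Second group: 4 alternatives
Concatenation: each choice from group 1 pairs with each from group 2
Total = 3 x 4 = 12

12


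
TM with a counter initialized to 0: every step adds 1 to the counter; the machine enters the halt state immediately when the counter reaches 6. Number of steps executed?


Counter starts at 0. Counting sequence:
  Step 1: counter = 1
  Step 2: counter = 2
  Step 3: counter = 3
  Step 4: counter = 4
  Step 5: counter = 5
  Step 6: counter = 6
Counter reached 6 -> halt
Total steps = 6

6


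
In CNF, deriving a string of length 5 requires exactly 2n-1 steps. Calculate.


Chomsky Normal Form derivation:
String length n = 5
Each step either:
  - Splits a nonterminal into two (n-1 such steps)
  - Converts a nonterminal to terminal (n such steps)
Total = (n-1) + n = 2n - 1
= 2(5) - 1
= 10 - 1
= 9

9


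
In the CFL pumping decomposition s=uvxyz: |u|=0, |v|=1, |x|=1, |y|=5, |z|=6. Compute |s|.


|s| = |u| + |v| + |x| + |y| + |z|
= 0 + 1 + 1 + 5 + 6
= 1 + 1 + 11
= 2 + 11
= 13

13


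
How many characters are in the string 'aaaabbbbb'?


String: 'aaaabbbbb'
Counting characters:
  'a' appears 4 time(s)
  'b' appears 5 time(s)
Total length = 4 + 5 = 9

9


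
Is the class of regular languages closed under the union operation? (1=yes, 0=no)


Regular languages are closed under:
- Union (DFA product construction)
- Intersection (DFA product construction)
- Complement (swap accept/reject states)
- Concatenation (NFA construction)
- Kleene star (NFA construction)
union is in this list
Therefore: closed

1


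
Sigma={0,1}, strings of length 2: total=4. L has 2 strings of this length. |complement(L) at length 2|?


Alphabet: {0,1}
String length: 2
Total strings of length 2 = 2^2 = 4
Strings in L = 2
Complement = total - |L|
= 4 - 2
= 2

2


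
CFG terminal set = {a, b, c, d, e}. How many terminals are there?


Terminal symbols: a, b, c, d, e
Counting each: a (#1), b (#2), c (#3), d (#4), e (#5)
Total = 5

5


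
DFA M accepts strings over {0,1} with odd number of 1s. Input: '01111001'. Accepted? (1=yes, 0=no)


DFA has 2 states: q_even (start, accept=no) and q_odd
Processing string '01111001' character by character:
  Position 0: read '0', 1-count=0 -> q_even (no change)
  Position 1: read '1', 1-count=1 -> q_odd
  Position 2: read '1', 1-count=2 -> q_even
  Position 3: read '1', 1-count=3 -> q_odd
  Position 4: read '1', 1-count=4 -> q_even
  Position 5: read '0', 1-count=4 -> q_even (no change)
  Position 6: read '0', 1-count=4 -> q_even (no change)
  Position 7: read '1', 1-count=5 -> q_odd
Final state: q_odd, total 1s = 5 (odd); the DFA requires an odd count -> accept

1


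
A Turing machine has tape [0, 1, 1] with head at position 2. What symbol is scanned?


Tape: [0, 1, 1]
Positions: 0 1 2
Values:    0 1 1
Head at position 2
tape[2] = 1

1


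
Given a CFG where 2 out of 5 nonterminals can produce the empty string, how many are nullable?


Nonterminals: {S, A, B, C, D}
A nonterminal is nullable if it can derive epsilon
Counting nullable nonterminals: 2
Total nullable = 2

2


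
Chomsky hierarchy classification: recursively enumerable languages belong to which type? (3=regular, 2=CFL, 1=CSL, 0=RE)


Chomsky hierarchy levels:
  Type 3: Regular (DFA/NFA/regex)
  Type 2: Context-free (PDA)
  Type 1: Context-sensitive
  Type 0: Recursively enumerable (TM)
'recursively enumerable' corresponds to Type 0

0


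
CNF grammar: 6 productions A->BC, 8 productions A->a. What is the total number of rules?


CNF allows two rule forms:
  A -> BC (binary): 6 rules
  A -> a (terminal): 8 rules
Total = 6 + 8 = 14

14


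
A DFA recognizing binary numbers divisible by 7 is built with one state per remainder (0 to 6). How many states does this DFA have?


Divisibility by 7 is tracked via the remainder mod 7: 0, 1, ..., 6
The construction assigns one state to each remainder
Number of remainders = 7

7


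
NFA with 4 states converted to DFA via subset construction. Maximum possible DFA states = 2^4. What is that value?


NFA has 4 states
Subset construction: each DFA state = subset of NFA states
Maximum subsets = 2^4
2^4 = 16

16


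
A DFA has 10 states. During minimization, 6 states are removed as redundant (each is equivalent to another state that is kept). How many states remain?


Original DFA: 10 states
Redundant states removed: 6
Minimized states = original - removed
= 10 - 6
= 4

4


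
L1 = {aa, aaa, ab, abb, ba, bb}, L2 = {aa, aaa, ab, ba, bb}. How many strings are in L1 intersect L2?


L1 = {aa, aaa, ab, abb, ba, bb}
L2 = {aa, aaa, ab, ba, bb}
Checking each string in L1 against L2:
  'aa': in L2? Yes
  'aaa': in L2? Yes
  'ab': in L2? Yes
  'abb': in L2? No
  'ba': in L2? Yes
  'bb': in L2? Yes
Intersection = {aa, aaa, ab, ba, bb}
|L1 ∩ L2| = 5

5


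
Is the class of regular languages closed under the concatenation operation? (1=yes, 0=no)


Regular languages are closed under:
- Union (DFA product construction)
- Intersection (DFA product construction)
- Complement (swap accept/reject states)
- Concatenation (NFA construction)
- Kleene star (NFA construction)
concatenation is in this list
Therefore: closed

1


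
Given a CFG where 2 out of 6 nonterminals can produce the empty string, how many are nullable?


Nonterminals: {S, A, B, C, D, E}
A nonterminal is nullable if it can derive epsilon
Counting nullable nonterminals: 2
Total nullable = 2

2


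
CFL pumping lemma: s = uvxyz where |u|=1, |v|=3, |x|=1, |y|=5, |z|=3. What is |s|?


|s| = |u| + |v| + |x| + |y| + |z|
= 1 + 3 + 1 + 5 + 3
= 4 + 1 + 8
= 5 + 8
= 13

13


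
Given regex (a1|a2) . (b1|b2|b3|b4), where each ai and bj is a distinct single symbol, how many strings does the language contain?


First group: 2 alternatives
Second group: 4 alternatives
Concatenation: each choice from group 1 pairs with each from group 2
Total = 2 x 4 = 8

8


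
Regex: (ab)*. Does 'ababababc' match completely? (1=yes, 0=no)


Pattern: (ab)*
String: 'ababababc'
Pattern requires: zero or more repetitions of 'ab'
Length 9 is odd -> cannot be (ab)* -> no match
Result: 0

0


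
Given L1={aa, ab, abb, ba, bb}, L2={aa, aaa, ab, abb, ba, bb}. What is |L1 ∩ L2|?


L1 = {aa, ab, abb, ba, bb}
L2 = {aa, aaa, ab, abb, ba, bb}
Checking each string in L1 against L2:
  'aa': in L2? Yes
  'ab': in L2? Yes
  'abb': in L2? Yes
  'ba': in L2? Yes
  'bb': in L2? Yes
Intersection = {aa, ab, abb, ba, bb}
|L1 ∩ L2| = 5

5


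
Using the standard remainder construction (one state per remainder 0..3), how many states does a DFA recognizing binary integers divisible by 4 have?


Divisibility by 4 is tracked via the remainder mod 4: 0, 1, ..., 3
The construction assigns one state to each remainder
Number of remainders = 4

4


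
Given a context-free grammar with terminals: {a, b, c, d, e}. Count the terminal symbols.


Terminal symbols: a, b, c, d, e
Counting each: a (#1), b (#2), c (#3), d (#4), e (#5)
Total = 5

5


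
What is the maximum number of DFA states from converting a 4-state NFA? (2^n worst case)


NFA has 4 states
Subset construction: each DFA state = subset of NFA states
Maximum subsets = 2^4
2^4 = 16

16


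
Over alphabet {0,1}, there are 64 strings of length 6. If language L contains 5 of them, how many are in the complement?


Alphabet: {0,1}
String length: 6
Total strings of length 6 = 2^6 = 64
Strings in L = 5
Complement = total - |L|
= 64 - 5
= 59

59


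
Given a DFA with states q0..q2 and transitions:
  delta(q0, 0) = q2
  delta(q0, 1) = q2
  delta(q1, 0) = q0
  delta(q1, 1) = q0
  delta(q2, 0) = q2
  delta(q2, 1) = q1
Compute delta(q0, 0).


Looking up transition function:
delta(q0, 0) in the table
Row: q0, Column: 0
Result: q2

q2


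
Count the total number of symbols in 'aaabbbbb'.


String: 'aaabbbbb'
Counting characters:
  'a' appears 3 time(s)
  'b' appears 5 time(s)
Total length = 3 + 5 = 8

8


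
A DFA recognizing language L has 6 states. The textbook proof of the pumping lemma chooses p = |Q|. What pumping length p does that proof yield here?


Pumping lemma for regular languages (standard proof):
Take p = |Q|, the number of DFA states.
Any string of length >= |Q| passes through |Q|+1 states while reading its first |Q| symbols,
so by pigeonhole some state repeats, giving the loop that can be pumped.
Here |Q| = 6
Therefore the proof uses p = 6

6


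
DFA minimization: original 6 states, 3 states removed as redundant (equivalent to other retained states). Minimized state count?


Original DFA: 6 states
Redundant states removed: 3
Minimized states = original - removed
= 6 - 3
= 3

3


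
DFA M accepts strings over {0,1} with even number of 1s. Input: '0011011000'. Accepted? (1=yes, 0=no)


DFA has 2 states: q_even (start, accept=yes) and q_odd
Processing string '0011011000' character by character:
  Position 0: read '0', 1-count=0 -> q_even (no change)
  Position 1: read '0', 1-count=0 -> q_even (no change)
  Position 2: read '1', 1-count=1 -> q_odd
  Position 3: read '1', 1-count=2 -> q_even
  Position 4: read '0', 1-count=2 -> q_even (no change)
  Position 5: read '1', 1-count=3 -> q_odd
  Position 6: read '1', 1-count=4 -> q_even
  Position 7: read '0', 1-count=4 -> q_even (no change)
  Position 8: read '0', 1-count=4 -> q_even (no change)
  Position 9: read '0', 1-count=4 -> q_even (no change)
Final state: q_even, total 1s = 4 (even); the DFA requires an even count -> accept

1


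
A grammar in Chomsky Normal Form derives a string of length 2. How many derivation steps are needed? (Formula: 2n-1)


Chomsky Normal Form derivation:
String length n = 2
Each step either:
  - Splits a nonterminal into two (n-1 such steps)
  - Converts a nonterminal to terminal (n such steps)
Total = (n-1) + n = 2n - 1
= 2(2) - 1
= 4 - 1
= 3

3


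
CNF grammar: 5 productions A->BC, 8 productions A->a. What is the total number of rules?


CNF allows two rule forms:
  A -> BC (binary): 5 rules
  A -> a (terminal): 8 rules
Total = 5 + 8 = 13

13


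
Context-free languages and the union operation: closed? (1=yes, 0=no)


CFL closure properties:
  Closed under: union, concatenation, Kleene star
  NOT closed under: intersection, complement
Operation 'union' is in closed list -> Yes (closed)

1


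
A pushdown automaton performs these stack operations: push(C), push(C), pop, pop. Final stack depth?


Tracing stack operations:
  push(C) -> stack = [C], depth=1
  push(C) -> stack = [C,C], depth=2
  pop -> removed C, stack = [C], depth=1
  pop -> removed C, stack = [], depth=0
Final depth = 0

0


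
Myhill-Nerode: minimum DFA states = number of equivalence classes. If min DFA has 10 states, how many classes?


Myhill-Nerode theorem:
Number of equivalence classes = number of states in minimal DFA
Minimal DFA states = 10
Therefore equivalence classes = 10

10


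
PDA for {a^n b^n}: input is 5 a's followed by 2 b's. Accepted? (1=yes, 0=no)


Language requires equal numbers of a's and b's
PDA pushes for each 'a', pops for each 'b'
Number of a's = 5
Number of b's = 2
5 != 2 -> Reject

0


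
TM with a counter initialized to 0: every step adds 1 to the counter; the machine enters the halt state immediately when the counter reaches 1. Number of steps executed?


Counter starts at 0. Counting sequence:
  Step 1: counter = 1
Counter reached 1 -> halt
Total steps = 1

1


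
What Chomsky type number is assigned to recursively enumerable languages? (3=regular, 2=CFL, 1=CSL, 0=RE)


Chomsky hierarchy levels:
  Type 3: Regular (DFA/NFA/regex)
  Type 2: Context-free (PDA)
  Type 1: Context-sensitive
  Type 0: Recursively enumerable (TM)
'recursively enumerable' corresponds to Type 0

0


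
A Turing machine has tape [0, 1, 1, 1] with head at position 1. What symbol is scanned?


Tape: [0, 1, 1, 1]
Positions: 0 1 2 3
Values:    0 1 1 1
Head at position 1
tape[1] = 1

1


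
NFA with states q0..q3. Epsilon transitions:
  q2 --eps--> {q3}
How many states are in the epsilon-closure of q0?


Starting from q0
Initialize closure = {q0}
q0 has no outgoing epsilon transitions -> nothing to add
Final closure: {q0}
Size = 1

1


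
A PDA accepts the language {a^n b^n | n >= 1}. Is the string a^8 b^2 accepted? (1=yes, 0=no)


Language requires equal numbers of a's and b's
PDA pushes for each 'a', pops for each 'b'
Number of a's = 8
Number of b's = 2
8 != 2 -> Reject

0


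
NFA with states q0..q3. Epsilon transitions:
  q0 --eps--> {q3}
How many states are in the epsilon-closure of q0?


Starting from q0
Initialize closure = {q0}
Follow epsilon from q0 -> add q3
Final closure: {q0, q3}
Size = 2

2


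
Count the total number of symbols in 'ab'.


String: 'ab'
Counting characters:
  'a' appears 1 time(s)
  'b' appears 1 time(s)
Total length = 1 + 1 = 2

2


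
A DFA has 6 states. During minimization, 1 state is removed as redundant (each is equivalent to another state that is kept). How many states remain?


Original DFA: 6 states
Redundant states removed: 1
Minimized states = original - removed
= 6 - 1
= 5

5


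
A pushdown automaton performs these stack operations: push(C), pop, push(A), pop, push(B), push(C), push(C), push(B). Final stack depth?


Tracing stack operations:
  push(C) -> stack = [C], depth=1
  pop -> removed C, stack = [], depth=0
  push(A) -> stack = [A], depth=1
  pop -> removed A, stack = [], depth=0
  push(B) -> stack = [B], depth=1
  push(C) -> stack = [B,C], depth=2
  push(C) -> stack = [B,C,C], depth=3
  push(B) -> stack = [B,C,C,B], depth=4
Final depth = 4

4


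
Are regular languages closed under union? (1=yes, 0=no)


Regular languages are closed under:
- Union (DFA product construction)
- Intersection (DFA product construction)
- Complement (swap accept/reject states)
- Concatenation (NFA construction)
- Kleene star (NFA construction)
union is in this list
Therefore: closed

1


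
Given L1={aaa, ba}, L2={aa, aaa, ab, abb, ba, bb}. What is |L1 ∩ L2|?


L1 = {aaa, ba}
L2 = {aa, aaa, ab, abb, ba, bb}
Checking each string in L1 against L2:
  'aaa': in L2? Yes
  'ba': in L2? Yes
Intersection = {aaa, ba}
|L1 ∩ L2| = 2

2


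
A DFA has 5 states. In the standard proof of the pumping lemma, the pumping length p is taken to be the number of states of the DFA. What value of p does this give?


Pumping lemma for regular languages (standard proof):
Take p = |Q|, the number of DFA states.
Any string of length >= |Q| passes through |Q|+1 states while reading its first |Q| symbols,
so by pigeonhole some state repeats, giving the loop that can be pumped.
Here |Q| = 5
Therefore the proof uses p = 5

5


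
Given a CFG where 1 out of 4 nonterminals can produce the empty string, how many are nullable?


Nonterminals: {S, A, B, C}
A nonterminal is nullable if it can derive epsilon
Counting nullable nonterminals: 1
Total nullable = 1

1


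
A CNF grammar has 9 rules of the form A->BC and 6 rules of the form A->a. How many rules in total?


CNF allows two rule forms:
  A -> BC (binary): 9 rules
  A -> a (terminal): 6 rules
Total = 9 + 6 = 15

15


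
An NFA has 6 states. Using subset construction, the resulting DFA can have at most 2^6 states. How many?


NFA has 6 states
Subset construction: each DFA state = subset of NFA states
Maximum subsets = 2^6
2^6 = 64

64


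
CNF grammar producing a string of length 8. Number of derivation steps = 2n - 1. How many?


Chomsky Normal Form derivation:
String length n = 8
Each step either:
  - Splits a nonterminal into two (n-1 such steps)
  - Converts a nonterminal to terminal (n such steps)
Total = (n-1) + n = 2n - 1
= 2(8) - 1
= 16 - 1
= 15

15


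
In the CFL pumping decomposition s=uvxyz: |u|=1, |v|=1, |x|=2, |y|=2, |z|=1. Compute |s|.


|s| = |u| + |v| + |x| + |y| + |z|
= 1 + 1 + 2 + 2 + 1
= 2 + 2 + 3
= 4 + 3
= 7

7


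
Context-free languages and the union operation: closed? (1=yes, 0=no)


CFL closure properties:
  Closed under: union, concatenation, Kleene star
  NOT closed under: intersection, complement
Operation 'union' is in closed list -> Yes (closed)

1


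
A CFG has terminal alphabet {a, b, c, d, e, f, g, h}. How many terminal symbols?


Terminal symbols: a, b, c, d, e, f, g, h
Counting each: a (#1), b (#2), c (#3), d (#4), e (#5), f (#6), g (#7), h (#8)
Total = 8

8


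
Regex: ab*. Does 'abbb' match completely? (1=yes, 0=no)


Pattern: ab*
String: 'abbb'
Pattern requires: exactly one 'a' followed by zero or more 'b's
First char is 'a' -> OK
Rest 'bbb': all b's? Yes
Result: 1

1


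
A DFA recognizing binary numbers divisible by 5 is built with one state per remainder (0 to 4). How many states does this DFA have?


Divisibility by 5 is tracked via the remainder mod 5: 0, 1, ..., 4
The construction assigns one state to each remainder
Number of remainders = 5

5


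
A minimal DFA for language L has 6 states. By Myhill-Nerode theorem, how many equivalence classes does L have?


Myhill-Nerode theorem:
Number of equivalence classes = number of states in minimal DFA
Minimal DFA states = 6
Therefore equivalence classes = 6

6


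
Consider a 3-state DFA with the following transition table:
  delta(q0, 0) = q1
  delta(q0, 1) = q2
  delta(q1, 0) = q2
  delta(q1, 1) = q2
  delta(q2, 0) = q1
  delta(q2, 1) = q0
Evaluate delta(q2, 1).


Looking up transition function:
delta(q2, 1) in the table
Row: q2, Column: 1
Result: q0

q0


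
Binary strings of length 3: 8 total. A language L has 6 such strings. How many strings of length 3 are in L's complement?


Alphabet: {0,1}
String length: 3
Total strings of length 3 = 2^3 = 8
Strings in L = 6
Complement = total - |L|
= 8 - 6
= 2

2


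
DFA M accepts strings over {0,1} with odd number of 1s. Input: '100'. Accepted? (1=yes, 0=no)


DFA has 2 states: q_even (start, accept=no) and q_odd
Processing string '100' character by character:
  Position 0: read '1', 1-count=1 -> q_odd
  Position 1: read '0', 1-count=1 -> q_odd (no change)
  Position 2: read '0', 1-count=1 -> q_odd (no change)
Final state: q_odd, total 1s = 1 (odd); the DFA requires an odd count -> accept

1


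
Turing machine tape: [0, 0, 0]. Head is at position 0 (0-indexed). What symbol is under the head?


Tape: [0, 0, 0]
Positions: 0 1 2
Values:    0 0 0
Head at position 0
tape[0] = 0

0


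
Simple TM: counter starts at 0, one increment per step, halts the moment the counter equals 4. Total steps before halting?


Counter starts at 0. Counting sequence:
  Step 1: counter = 1
  Step 2: counter = 2
  Step 3: counter = 3
  Step 4: counter = 4
Counter reached 4 -> halt
Total steps = 4

4


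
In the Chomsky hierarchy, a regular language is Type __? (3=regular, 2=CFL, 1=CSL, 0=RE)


Chomsky hierarchy levels:
  Type 3: Regular (DFA/NFA/regex)
  Type 2: Context-free (PDA)
  Type 1: Context-sensitive
  Type 0: Recursively enumerable (TM)
'regular' corresponds to Type 3

3


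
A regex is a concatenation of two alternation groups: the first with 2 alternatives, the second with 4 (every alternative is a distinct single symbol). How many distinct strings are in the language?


First group: 2 alternatives
Second group: 4 alternatives
Concatenation: each choice from group 1 pairs with each from group 2
Total = 2 x 4 = 8

8


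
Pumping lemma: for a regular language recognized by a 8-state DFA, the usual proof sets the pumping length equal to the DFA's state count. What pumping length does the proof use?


Pumping lemma for regular languages (standard proof):
Take p = |Q|, the number of DFA states.
Any string of length >= |Q| passes through |Q|+1 states while reading its first |Q| symbols,
so by pigeonhole some state repeats, giving the loop that can be pumped.
Here |Q| = 8
Therefore the proof uses p = 8

8


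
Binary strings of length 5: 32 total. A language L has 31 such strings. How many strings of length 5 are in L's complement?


Alphabet: {0,1}
String length: 5
Total strings of length 5 = 2^5 = 32
Strings in L = 31
Complement = total - |L|
= 32 - 31
= 1

1


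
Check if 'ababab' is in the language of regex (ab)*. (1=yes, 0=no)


Pattern: (ab)*
String: 'ababab'
Pattern requires: zero or more repetitions of 'ab'
Pairs: ['ab', 'ab', 'ab']
All pairs are 'ab'? Yes
Result: 1

1


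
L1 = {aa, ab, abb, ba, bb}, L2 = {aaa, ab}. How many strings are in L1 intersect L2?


L1 = {aa, ab, abb, ba, bb}
L2 = {aaa, ab}
Checking each string in L1 against L2:
  'aa': in L2? No
  'ab': in L2? Yes
  'abb': in L2? No
  'ba': in L2? No
  'bb': in L2? No
Intersection = {ab}
|L1 ∩ L2| = 1

1


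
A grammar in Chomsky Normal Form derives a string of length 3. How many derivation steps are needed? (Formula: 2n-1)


Chomsky Normal Form derivation:
String length n = 3
Each step either:
  - Splits a nonterminal into two (n-1 such steps)
  - Converts a nonterminal to terminal (n such steps)
Total = (n-1) + n = 2n - 1
= 2(3) - 1
= 6 - 1
= 5

5


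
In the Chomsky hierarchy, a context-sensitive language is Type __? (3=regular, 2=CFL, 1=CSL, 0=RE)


Chomsky hierarchy levels:
  Type 3: Regular (DFA/NFA/regex)
  Type 2: Context-free (PDA)
  Type 1: Context-sensitive
  Type 0: Recursively enumerable (TM)
'context-sensitive' corresponds to Type 1

1


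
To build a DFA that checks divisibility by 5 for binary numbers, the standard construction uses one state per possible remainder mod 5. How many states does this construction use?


Divisibility by 5 is tracked via the remainder mod 5: 0, 1, ..., 4
The construction assigns one state to each remainder
Number of remainders = 5

5


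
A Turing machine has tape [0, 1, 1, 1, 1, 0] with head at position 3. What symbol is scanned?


Tape: [0, 1, 1, 1, 1, 0]
Positions: 0 1 2 3 4 5
Values:    0 1 1 1 1 0
Head at position 3
tape[3] = 1

1


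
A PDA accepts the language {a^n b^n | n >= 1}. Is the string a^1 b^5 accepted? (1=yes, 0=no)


Language requires equal numbers of a's and b's
PDA pushes for each 'a', pops for each 'b'
Number of a's = 1
Number of b's = 5
1 != 5 -> Reject

0


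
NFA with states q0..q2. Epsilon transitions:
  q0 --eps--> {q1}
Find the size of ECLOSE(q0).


Starting from q0
Initialize closure = {q0}
Follow epsilon from q0 -> add q1
Final closure: {q0, q1}
Size = 2

2


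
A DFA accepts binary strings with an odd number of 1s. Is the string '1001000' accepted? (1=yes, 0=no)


DFA has 2 states: q_even (start, accept=no) and q_odd
Processing string '1001000' character by character:
  Position 0: read '1', 1-count=1 -> q_odd
  Position 1: read '0', 1-count=1 -> q_odd (no change)
  Position 2: read '0', 1-count=1 -> q_odd (no change)
  Position 3: read '1', 1-count=2 -> q_even
  Position 4: read '0', 1-count=2 -> q_even (no change)
  Position 5: read '0', 1-count=2 -> q_even (no change)
  Position 6: read '0', 1-count=2 -> q_even (no change)
Final state: q_even, total 1s = 2 (even); the DFA requires an odd count -> reject

0


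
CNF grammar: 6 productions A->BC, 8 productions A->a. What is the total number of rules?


CNF allows two rule forms:
  A -> BC (binary): 6 rules
  A -> a (terminal): 8 rules
Total = 6 + 8 = 14

14


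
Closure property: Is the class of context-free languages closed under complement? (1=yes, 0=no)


CFL closure properties:
  Closed under: union, concatenation, Kleene star
  NOT closed under: intersection, complement
Operation 'complement' is in not-closed list -> No (not closed)

0


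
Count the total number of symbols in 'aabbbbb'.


String: 'aabbbbb'
Counting characters:
  'a' appears 2 time(s)
  'b' appears 5 time(s)
Total length = 2 + 5 = 7

7


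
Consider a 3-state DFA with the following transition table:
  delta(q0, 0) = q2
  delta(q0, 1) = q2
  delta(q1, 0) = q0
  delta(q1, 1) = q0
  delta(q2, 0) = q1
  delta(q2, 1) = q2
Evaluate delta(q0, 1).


Looking up transition function:
delta(q0, 1) in the table
Row: q0, Column: 1
Result: q2

q2


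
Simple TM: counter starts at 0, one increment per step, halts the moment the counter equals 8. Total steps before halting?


Counter starts at 0. Counting sequence:
  Step 1: counter = 1
  Step 2: counter = 2
  Step 3: counter = 3
  Step 4: counter = 4
  Step 5: counter = 5
  Step 6: counter = 6
  Step 7: counter = 7
  Step 8: counter = 8
Counter reached 8 -> halt
Total steps = 8

8


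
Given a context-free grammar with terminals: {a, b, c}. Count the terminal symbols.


Terminal symbols: a, b, c
Counting each: a (#1), b (#2), c (#3)
Total = 3

3


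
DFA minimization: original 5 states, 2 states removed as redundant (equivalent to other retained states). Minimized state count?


Original DFA: 5 states
Redundant states removed: 2
Minimized states = original - removed
= 5 - 2
= 3

3


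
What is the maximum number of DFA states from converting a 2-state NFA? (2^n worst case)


NFA has 2 states
Subset construction: each DFA state = subset of NFA states
Maximum subsets = 2^2
2^2 = 4

4


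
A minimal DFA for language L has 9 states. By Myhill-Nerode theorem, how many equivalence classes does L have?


Myhill-Nerode theorem:
Number of equivalence classes = number of states in minimal DFA
Minimal DFA states = 9
Therefore equivalence classes = 9

9


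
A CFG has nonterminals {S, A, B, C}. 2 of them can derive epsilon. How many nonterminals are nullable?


Nonterminals: {S, A, B, C}
A nonterminal is nullable if it can derive epsilon
Counting nullable nonterminals: 2
Total nullable = 2

2


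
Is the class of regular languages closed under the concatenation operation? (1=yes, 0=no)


Regular languages are closed under:
- Union (DFA product construction)
- Intersection (DFA product construction)
- Complement (swap accept/reject states)
- Concatenation (NFA construction)
- Kleene star (NFA construction)
concatenation is in this list
Therefore: closed

1


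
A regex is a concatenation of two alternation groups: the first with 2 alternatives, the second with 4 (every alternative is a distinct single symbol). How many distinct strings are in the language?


First group: 2 alternatives
Second group: 4 alternatives
Concatenation: each choice from group 1 pairs with each from group 2
Total = 2 x 4 = 8

8


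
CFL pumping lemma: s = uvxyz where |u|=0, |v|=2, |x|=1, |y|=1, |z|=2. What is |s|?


|s| = |u| + |v| + |x| + |y| + |z|
= 0 + 2 + 1 + 1 + 2
= 2 + 1 + 3
= 3 + 3
= 6

6


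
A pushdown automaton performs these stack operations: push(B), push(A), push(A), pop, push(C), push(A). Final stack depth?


Tracing stack operations:
  push(B) -> stack = [B], depth=1
  push(A) -> stack = [B,A], depth=2
  push(A) -> stack = [B,A,A], depth=3
  pop -> removed A, stack = [B,A], depth=2
  push(C) -> stack = [B,A,C], depth=3
  push(A) -> stack = [B,A,C,A], depth=4
Final depth = 4

4


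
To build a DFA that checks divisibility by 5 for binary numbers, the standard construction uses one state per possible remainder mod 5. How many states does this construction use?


Divisibility by 5 is tracked via the remainder mod 5: 0, 1, ..., 4
The construction assigns one state to each remainder
Number of remainders = 5

5


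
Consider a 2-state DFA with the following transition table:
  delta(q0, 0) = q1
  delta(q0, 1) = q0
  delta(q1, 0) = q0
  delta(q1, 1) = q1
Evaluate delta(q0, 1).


Looking up transition function:
delta(q0, 1) in the table
Row: q0, Column: 1
Result: q0

q0


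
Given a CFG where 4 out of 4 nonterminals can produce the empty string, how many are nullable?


Nonterminals: {S, A, B, C}
A nonterminal is nullable if it can derive epsilon
Counting nullable nonterminals: 4
Total nullable = 4

4
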